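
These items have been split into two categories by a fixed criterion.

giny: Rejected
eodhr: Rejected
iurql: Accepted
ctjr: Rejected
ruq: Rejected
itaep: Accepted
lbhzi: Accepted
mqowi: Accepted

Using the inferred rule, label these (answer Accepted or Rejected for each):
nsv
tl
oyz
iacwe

Rejected, Rejected, Rejected, Accepted

The rule appears to be: odd length AND contains 'i'.
Rejected: nsv, since length 3, no 'i'.
Rejected: tl, since length 2, no 'i'.
Rejected: oyz, since length 3, no 'i'.
Accepted: iacwe, since length 5, has 'i'.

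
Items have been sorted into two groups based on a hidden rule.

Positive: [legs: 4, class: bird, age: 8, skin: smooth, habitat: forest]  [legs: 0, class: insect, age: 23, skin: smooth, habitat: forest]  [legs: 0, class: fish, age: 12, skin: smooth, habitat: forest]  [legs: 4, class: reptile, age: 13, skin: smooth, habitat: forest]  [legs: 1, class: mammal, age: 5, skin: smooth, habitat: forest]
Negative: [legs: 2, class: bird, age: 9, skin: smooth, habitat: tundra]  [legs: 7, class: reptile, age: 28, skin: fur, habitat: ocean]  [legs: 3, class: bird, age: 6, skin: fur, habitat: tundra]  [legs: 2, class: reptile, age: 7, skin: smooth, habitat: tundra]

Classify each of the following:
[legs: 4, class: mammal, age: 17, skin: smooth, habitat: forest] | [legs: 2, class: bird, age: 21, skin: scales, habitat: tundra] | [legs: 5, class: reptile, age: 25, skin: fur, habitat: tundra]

Positive, Negative, Negative

Comparing the two groups points to one rule — habitat is forest.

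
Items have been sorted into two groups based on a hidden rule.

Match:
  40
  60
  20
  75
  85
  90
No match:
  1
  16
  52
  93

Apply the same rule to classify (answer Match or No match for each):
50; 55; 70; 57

Match, Match, Match, No match

The rule appears to be: multiple of 5.
Match: 50, since 50 = 5·10.
Match: 55, since 55 = 5·11.
Match: 70, since 70 = 5·14.
No match: 57, since 57 = 5·11 + 2.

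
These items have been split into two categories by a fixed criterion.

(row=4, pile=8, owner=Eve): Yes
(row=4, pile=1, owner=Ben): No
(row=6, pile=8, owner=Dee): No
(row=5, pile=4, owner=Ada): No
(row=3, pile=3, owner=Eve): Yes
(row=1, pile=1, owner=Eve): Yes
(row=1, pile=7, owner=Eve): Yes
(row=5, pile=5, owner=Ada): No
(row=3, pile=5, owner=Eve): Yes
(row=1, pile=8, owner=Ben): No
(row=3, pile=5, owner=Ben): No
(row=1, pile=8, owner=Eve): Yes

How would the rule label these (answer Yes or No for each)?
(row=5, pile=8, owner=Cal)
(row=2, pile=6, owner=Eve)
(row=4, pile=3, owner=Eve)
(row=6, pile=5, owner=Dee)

No, Yes, Yes, No

Comparing the two groups points to one rule — owner is Eve.
(row=5, pile=8, owner=Cal) — owner is Cal, hence No. (row=2, pile=6, owner=Eve) — owner is Eve, hence Yes. (row=4, pile=3, owner=Eve) — owner is Eve, hence Yes. (row=6, pile=5, owner=Dee) — owner is Dee, hence No.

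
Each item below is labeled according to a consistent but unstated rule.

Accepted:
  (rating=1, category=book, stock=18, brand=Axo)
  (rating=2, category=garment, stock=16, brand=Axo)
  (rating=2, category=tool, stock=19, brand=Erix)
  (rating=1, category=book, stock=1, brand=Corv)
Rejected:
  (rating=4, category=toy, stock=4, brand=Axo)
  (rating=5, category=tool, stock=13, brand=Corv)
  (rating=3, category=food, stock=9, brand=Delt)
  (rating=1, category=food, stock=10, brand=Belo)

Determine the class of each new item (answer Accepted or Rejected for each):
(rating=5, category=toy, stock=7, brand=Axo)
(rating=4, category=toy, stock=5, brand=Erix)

Every 'Accepted' example satisfies: category is book OR rating = 2. None of the 'Rejected' examples do.
(rating=5, category=toy, stock=7, brand=Axo): Rejected (category is toy, rating = 5). (rating=4, category=toy, stock=5, brand=Erix): Rejected (category is toy, rating = 4).

Rejected, Rejected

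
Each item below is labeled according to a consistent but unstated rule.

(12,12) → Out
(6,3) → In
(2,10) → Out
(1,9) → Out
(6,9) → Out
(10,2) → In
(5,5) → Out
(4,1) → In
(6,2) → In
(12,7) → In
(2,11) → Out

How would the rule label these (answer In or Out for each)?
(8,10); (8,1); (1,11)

Out, In, Out

Comparing the two groups points to one rule — first > second.
Out: (8,10), since 8 < 10.
In: (8,1), since 8 > 1.
Out: (1,11), since 1 < 11.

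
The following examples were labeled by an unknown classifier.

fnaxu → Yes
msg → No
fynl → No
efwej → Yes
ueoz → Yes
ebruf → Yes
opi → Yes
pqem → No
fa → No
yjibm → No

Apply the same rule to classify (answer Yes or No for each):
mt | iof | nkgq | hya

The simplest hypothesis consistent with all the labels is: has ≥ 2 vowels.
mt: 0 vowels, does not fit → No.
iof: 2 vowels, satisfies this → Yes.
nkgq: 0 vowels, does not fit → No.
hya: 1 vowel, does not fit → No.

No, Yes, No, No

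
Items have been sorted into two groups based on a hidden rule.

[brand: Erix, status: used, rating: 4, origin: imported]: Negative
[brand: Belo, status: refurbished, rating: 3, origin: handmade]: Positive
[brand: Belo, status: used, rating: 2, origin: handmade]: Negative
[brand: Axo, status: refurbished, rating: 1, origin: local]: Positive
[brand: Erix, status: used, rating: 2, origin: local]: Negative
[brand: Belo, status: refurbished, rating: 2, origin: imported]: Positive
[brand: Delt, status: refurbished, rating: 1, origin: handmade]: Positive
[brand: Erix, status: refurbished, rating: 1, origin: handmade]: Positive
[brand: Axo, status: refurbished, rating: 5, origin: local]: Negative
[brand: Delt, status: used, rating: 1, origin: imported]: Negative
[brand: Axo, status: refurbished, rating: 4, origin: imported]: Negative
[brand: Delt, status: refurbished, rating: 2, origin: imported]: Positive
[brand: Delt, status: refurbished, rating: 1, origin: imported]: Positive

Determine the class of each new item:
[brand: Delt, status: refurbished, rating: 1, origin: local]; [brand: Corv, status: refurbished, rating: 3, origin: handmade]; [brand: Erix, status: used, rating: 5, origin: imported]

The common property of the 'Positive' items is: status is refurbished AND rating ≤ 3. No 'Negative' item has it.
[brand: Delt, status: refurbished, rating: 1, origin: local] — status is refurbished, rating = 1, hence Positive.
[brand: Corv, status: refurbished, rating: 3, origin: handmade] — status is refurbished, rating = 3, hence Positive.
[brand: Erix, status: used, rating: 5, origin: imported] — status is used, rating = 5, hence Negative.

Positive, Positive, Negative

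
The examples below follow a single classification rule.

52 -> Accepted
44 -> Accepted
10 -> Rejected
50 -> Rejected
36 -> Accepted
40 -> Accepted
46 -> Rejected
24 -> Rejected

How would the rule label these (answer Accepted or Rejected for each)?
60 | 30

The rule appears to be: multiple of 4 AND at least 36.
60: Accepted (60 = 4·15, 60 ≥ 36). 30: Rejected (30 = 4·7 + 2, 30 < 36).

Accepted, Rejected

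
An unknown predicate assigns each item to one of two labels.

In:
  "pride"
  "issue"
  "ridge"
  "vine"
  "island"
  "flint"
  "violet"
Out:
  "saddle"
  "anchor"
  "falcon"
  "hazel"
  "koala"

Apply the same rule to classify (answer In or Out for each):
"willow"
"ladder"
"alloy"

In, Out, Out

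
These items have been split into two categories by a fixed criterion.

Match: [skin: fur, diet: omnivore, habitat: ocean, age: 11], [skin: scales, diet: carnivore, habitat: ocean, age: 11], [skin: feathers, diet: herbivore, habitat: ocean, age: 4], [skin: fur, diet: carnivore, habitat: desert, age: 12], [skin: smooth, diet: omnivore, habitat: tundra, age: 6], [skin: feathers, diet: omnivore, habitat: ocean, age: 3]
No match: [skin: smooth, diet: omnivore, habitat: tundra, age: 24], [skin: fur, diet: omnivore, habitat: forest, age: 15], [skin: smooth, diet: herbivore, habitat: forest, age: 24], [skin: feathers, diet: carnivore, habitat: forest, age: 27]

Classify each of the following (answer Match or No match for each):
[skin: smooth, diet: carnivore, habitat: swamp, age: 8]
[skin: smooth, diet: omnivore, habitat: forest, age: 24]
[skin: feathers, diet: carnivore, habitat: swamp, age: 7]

Match, No match, Match

The distinguishing property — age ≤ 12 — holds for all the 'Match' cases and none of the 'No match' cases.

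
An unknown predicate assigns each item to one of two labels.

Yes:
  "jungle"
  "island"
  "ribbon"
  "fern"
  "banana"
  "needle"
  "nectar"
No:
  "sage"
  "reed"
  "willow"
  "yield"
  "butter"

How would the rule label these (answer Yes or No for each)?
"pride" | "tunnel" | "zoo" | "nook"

No, Yes, No, Yes

One predicate separates the groups cleanly: contains 'n'.
No: "pride", since no 'n'.
Yes: "tunnel", since has 'n'.
No: "zoo", since no 'n'.
Yes: "nook", since has 'n'.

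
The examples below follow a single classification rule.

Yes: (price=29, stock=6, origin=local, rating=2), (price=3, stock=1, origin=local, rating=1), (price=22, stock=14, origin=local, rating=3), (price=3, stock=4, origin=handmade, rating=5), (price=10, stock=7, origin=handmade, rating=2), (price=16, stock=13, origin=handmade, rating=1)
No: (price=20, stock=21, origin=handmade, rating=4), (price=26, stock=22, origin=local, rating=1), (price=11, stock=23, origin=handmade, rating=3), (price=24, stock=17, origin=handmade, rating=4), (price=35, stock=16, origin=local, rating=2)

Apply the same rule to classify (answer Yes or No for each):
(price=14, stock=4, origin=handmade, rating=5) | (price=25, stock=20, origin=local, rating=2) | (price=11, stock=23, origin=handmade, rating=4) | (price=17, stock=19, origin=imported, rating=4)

Rule: stock ≤ 14. This holds for each 'Yes' example and fails for each 'No' one.
(price=14, stock=4, origin=handmade, rating=5) → stock = 4 → Yes.
(price=25, stock=20, origin=local, rating=2) → stock = 20 → No.
(price=11, stock=23, origin=handmade, rating=4) → stock = 23 → No.
(price=17, stock=19, origin=imported, rating=4) → stock = 19 → No.

Yes, No, No, No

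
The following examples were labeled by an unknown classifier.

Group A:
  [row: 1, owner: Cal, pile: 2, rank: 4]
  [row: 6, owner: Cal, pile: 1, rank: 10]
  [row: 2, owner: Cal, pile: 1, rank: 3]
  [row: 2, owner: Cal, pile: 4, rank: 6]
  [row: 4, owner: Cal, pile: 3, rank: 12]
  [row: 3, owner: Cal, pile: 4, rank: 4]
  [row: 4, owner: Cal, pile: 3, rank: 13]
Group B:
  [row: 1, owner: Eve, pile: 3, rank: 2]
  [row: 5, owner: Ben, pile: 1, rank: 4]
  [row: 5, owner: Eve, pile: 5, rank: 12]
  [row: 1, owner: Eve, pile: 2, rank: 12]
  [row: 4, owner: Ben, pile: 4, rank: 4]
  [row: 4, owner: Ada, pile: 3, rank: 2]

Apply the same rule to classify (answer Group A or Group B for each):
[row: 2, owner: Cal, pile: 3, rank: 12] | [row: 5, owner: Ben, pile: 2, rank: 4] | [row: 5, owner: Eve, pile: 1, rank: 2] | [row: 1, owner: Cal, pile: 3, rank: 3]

The common property of the 'Group A' items is: owner is Cal. No 'Group B' item has it.
[row: 2, owner: Cal, pile: 3, rank: 12] → owner is Cal → Group A.
[row: 5, owner: Ben, pile: 2, rank: 4] → owner is Ben → Group B.
[row: 5, owner: Eve, pile: 1, rank: 2] → owner is Eve → Group B.
[row: 1, owner: Cal, pile: 3, rank: 3] → owner is Cal → Group A.

Group A, Group B, Group B, Group A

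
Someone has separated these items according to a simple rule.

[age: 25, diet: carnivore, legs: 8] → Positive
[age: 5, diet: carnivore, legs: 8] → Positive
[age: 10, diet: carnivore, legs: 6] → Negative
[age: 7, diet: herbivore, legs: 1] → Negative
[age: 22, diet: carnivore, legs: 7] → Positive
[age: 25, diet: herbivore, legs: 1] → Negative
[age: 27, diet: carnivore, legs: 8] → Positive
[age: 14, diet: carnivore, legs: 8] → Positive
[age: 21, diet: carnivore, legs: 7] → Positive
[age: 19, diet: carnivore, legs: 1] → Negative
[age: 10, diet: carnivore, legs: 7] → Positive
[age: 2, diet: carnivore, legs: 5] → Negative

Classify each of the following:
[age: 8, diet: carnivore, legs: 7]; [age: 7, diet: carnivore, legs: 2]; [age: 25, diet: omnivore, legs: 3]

Positive, Negative, Negative

The pattern is that an item is 'Positive' exactly when: legs ≥ 7.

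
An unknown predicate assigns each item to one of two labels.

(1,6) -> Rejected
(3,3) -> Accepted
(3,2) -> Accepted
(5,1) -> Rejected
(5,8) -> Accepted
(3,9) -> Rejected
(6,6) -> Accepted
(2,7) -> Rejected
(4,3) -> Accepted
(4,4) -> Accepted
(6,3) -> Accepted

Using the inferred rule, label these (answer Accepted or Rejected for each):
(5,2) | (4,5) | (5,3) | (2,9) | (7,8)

Accepted, Accepted, Accepted, Rejected, Accepted

The simplest hypothesis consistent with all the labels is: |first − second| ≤ 3.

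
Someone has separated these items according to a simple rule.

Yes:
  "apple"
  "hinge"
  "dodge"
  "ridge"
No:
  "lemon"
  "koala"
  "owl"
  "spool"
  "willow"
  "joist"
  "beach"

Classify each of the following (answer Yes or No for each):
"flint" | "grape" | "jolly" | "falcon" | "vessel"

The rule appears to be: ends with 'e'.

No, Yes, No, No, No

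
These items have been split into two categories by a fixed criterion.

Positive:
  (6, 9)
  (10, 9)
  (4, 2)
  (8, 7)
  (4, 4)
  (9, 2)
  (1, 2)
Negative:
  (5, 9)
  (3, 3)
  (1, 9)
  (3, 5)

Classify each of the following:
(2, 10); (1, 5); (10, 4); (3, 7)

Positive, Negative, Positive, Negative

The classifier is using: product is even.
(2, 10) → 2·10 = 20 → Positive.
(1, 5) → 1·5 = 5 → Negative.
(10, 4) → 10·4 = 40 → Positive.
(3, 7) → 3·7 = 21 → Negative.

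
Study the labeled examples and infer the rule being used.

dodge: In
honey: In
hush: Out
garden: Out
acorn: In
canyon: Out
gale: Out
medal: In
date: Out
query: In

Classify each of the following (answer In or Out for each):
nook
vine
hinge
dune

Out, Out, In, Out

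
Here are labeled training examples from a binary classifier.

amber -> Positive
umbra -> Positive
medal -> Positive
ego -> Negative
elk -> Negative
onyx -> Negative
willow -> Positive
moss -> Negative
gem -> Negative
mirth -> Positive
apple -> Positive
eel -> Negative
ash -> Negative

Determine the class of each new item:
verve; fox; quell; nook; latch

Positive, Negative, Positive, Negative, Positive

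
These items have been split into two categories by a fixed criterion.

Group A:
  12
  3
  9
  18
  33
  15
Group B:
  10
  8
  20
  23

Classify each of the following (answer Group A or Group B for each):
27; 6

The simplest hypothesis consistent with all the labels is: multiple of 3.
27: Group A (27 = 3·9).
6: Group A (6 = 3·2).

Group A, Group A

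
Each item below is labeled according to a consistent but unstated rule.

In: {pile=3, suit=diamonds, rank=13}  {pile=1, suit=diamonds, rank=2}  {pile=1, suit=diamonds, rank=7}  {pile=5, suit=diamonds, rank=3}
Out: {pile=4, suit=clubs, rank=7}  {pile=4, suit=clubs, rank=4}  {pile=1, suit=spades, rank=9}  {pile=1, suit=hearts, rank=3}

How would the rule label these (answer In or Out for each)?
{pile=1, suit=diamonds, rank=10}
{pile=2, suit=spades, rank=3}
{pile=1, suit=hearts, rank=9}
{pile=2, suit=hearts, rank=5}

Comparing the two groups points to one rule — suit is diamonds.
In: {pile=1, suit=diamonds, rank=10}, since suit is diamonds. Out: {pile=2, suit=spades, rank=3}, since suit is spades. Out: {pile=1, suit=hearts, rank=9}, since suit is hearts. Out: {pile=2, suit=hearts, rank=5}, since suit is hearts.

In, Out, Out, Out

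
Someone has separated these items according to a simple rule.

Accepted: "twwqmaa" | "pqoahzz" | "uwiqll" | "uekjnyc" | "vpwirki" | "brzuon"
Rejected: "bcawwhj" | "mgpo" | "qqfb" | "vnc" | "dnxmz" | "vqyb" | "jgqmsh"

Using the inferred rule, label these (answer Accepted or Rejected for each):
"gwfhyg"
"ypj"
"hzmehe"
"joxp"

Every 'Accepted' example satisfies: has ≥ 2 vowels. None of the 'Rejected' examples do.
"gwfhyg" — 0 vowels, hence Rejected. "ypj" — 0 vowels, hence Rejected. "hzmehe" — 2 vowels, hence Accepted. "joxp" — 1 vowel, hence Rejected.

Rejected, Rejected, Accepted, Rejected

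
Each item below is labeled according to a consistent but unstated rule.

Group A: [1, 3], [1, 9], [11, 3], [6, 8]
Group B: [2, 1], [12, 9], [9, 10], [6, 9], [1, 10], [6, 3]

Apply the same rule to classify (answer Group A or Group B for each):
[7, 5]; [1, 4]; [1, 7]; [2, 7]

'Group A' ⟺ sum is even.
[7, 5]: 7+5 = 12 — matches, so Group A.
[1, 4]: 1+4 = 5 — doesn't match, so Group B.
[1, 7]: 1+7 = 8 — matches, so Group A.
[2, 7]: 2+7 = 9 — doesn't match, so Group B.

Group A, Group B, Group A, Group B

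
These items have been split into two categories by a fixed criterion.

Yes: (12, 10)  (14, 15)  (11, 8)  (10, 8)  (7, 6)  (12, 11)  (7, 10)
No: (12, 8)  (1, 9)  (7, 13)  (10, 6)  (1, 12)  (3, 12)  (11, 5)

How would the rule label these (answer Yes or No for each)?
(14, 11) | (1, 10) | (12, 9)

Rule: |first − second| ≤ 3. This holds for each 'Yes' example and fails for each 'No' one.

Yes, No, Yes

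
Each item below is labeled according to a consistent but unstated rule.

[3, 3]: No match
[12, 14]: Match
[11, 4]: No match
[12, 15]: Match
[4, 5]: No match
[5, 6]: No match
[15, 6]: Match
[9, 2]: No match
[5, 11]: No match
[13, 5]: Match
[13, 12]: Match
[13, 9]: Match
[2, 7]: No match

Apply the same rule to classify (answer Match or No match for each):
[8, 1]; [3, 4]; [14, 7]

No match, No match, Match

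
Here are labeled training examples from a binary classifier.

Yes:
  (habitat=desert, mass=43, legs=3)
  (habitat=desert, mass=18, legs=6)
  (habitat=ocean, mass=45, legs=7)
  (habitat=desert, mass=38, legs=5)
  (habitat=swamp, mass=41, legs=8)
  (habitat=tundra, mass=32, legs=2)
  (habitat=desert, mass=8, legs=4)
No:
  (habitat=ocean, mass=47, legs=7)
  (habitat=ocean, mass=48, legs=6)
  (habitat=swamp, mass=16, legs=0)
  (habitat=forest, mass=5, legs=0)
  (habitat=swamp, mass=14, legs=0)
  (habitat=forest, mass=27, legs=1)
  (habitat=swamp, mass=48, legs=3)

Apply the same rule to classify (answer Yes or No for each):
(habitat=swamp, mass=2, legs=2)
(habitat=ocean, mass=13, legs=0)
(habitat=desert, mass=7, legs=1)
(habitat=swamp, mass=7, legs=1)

A rule that fits every label: legs ≥ 2 AND mass ≤ 45 — true of each 'Yes' example, false of each 'No' one.
(habitat=swamp, mass=2, legs=2): Yes (legs = 2, mass = 2). (habitat=ocean, mass=13, legs=0): No (legs = 0, mass = 13). (habitat=desert, mass=7, legs=1): No (legs = 1, mass = 7). (habitat=swamp, mass=7, legs=1): No (legs = 1, mass = 7).

Yes, No, No, No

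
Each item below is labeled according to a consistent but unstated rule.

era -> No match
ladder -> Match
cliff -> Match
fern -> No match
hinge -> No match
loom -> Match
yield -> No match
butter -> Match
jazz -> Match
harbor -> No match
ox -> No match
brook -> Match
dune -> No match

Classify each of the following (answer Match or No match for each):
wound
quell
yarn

The simplest hypothesis consistent with all the labels is: has a double letter.
wound: no doubled letter, doesn't match → No match. quell: 'll' doubled, meets the rule → Match. yarn: no doubled letter, doesn't match → No match.

No match, Match, No match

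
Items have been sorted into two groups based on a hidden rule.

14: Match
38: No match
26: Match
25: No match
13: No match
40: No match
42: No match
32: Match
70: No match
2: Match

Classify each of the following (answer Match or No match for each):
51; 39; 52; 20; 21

No match, No match, No match, Match, No match

Every 'Match' example satisfies: even AND at most 32. None of the 'No match' examples do.
No match: 51, since 51 is odd, 51 > 32. No match: 39, since 39 is odd, 39 > 32. No match: 52, since 52 is even, 52 > 32. Match: 20, since 20 is even, 20 ≤ 32. No match: 21, since 21 is odd, 21 ≤ 32.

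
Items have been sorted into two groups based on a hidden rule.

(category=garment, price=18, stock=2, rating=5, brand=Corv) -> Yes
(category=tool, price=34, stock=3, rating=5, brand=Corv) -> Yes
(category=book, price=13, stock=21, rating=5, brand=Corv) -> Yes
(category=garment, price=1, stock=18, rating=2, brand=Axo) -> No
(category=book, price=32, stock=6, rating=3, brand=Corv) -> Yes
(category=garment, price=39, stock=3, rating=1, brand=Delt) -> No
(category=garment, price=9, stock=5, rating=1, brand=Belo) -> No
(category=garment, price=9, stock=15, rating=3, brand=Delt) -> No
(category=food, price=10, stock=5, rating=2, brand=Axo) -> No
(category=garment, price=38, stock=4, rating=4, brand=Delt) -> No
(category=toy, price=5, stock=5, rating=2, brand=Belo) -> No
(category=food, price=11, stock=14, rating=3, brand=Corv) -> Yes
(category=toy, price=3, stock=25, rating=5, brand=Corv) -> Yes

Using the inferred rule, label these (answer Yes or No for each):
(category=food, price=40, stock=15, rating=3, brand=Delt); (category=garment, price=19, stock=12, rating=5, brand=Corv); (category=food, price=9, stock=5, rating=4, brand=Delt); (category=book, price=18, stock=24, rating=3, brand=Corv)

Looking at the examples, the only property every 'Yes' case has and every 'No' case lacks is: brand is Corv.

No, Yes, No, Yes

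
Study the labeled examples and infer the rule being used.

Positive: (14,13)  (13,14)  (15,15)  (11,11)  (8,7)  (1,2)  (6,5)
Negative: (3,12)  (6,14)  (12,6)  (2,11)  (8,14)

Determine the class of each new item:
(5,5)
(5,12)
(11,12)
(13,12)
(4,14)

Positive, Negative, Positive, Positive, Negative

Every 'Positive' example satisfies: |first − second| ≤ 1. None of the 'Negative' examples do.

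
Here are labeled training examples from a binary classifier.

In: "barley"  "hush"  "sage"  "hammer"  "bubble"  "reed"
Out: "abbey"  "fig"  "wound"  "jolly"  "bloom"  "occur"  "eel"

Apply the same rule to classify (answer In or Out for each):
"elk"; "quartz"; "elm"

Out, In, Out

All 'In' examples share one property — even length — and every 'Out' example lacks it.
"elk" — length 3, hence Out. "quartz" — length 6, hence In. "elm" — length 3, hence Out.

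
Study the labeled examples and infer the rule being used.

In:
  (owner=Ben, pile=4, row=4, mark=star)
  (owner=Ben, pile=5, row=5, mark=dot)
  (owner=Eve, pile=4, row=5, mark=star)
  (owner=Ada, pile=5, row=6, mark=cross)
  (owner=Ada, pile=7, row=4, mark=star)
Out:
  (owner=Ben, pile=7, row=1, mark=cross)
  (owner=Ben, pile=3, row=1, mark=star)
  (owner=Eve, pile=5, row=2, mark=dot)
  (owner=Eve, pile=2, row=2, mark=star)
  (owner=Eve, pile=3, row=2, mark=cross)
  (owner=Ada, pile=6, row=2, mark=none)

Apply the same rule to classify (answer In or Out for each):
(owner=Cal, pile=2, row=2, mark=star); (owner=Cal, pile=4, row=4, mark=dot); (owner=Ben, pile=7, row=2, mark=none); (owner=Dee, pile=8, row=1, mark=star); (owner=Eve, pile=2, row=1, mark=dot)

The pattern is that an item is 'In' exactly when: row ≥ 4.
(owner=Cal, pile=2, row=2, mark=star): Out (row = 2). (owner=Cal, pile=4, row=4, mark=dot): In (row = 4). (owner=Ben, pile=7, row=2, mark=none): Out (row = 2). (owner=Dee, pile=8, row=1, mark=star): Out (row = 1). (owner=Eve, pile=2, row=1, mark=dot): Out (row = 1).

Out, In, Out, Out, Out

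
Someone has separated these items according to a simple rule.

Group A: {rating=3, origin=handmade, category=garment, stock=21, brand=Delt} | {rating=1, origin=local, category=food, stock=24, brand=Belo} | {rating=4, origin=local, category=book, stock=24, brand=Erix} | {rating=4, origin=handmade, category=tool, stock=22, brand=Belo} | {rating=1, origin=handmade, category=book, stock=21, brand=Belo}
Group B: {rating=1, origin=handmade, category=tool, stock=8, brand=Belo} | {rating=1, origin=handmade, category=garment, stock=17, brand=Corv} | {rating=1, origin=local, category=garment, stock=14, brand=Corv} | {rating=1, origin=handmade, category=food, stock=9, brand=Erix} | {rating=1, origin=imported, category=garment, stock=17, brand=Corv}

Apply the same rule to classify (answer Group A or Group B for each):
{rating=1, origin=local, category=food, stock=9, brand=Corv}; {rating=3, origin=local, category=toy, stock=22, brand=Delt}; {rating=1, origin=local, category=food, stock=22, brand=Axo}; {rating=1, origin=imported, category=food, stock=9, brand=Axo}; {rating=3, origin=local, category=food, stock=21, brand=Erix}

The pattern is that an item is 'Group A' exactly when: stock ≥ 21.
{rating=1, origin=local, category=food, stock=9, brand=Corv} → stock = 9 → Group B.
{rating=3, origin=local, category=toy, stock=22, brand=Delt} → stock = 22 → Group A.
{rating=1, origin=local, category=food, stock=22, brand=Axo} → stock = 22 → Group A.
{rating=1, origin=imported, category=food, stock=9, brand=Axo} → stock = 9 → Group B.
{rating=3, origin=local, category=food, stock=21, brand=Erix} → stock = 21 → Group A.

Group B, Group A, Group A, Group B, Group A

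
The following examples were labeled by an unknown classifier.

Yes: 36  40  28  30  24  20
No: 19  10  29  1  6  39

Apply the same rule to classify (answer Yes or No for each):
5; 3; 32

No, No, Yes

A rule that fits every label: even AND at least 19 — true of each 'Yes' example, false of each 'No' one.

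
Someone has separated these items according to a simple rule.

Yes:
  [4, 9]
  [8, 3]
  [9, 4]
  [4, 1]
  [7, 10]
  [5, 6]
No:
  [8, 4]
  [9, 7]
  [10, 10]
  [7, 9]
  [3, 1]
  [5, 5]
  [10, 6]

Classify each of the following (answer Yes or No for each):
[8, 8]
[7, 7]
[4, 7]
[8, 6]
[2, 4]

Comparing the two groups points to one rule — sum is odd.
[8, 8] → 8+8 = 16 → No.
[7, 7] → 7+7 = 14 → No.
[4, 7] → 4+7 = 11 → Yes.
[8, 6] → 8+6 = 14 → No.
[2, 4] → 2+4 = 6 → No.

No, No, Yes, No, No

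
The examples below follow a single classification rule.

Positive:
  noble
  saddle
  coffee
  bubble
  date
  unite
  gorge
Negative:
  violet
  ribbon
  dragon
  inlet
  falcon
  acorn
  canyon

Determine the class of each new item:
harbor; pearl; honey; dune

Negative, Negative, Negative, Positive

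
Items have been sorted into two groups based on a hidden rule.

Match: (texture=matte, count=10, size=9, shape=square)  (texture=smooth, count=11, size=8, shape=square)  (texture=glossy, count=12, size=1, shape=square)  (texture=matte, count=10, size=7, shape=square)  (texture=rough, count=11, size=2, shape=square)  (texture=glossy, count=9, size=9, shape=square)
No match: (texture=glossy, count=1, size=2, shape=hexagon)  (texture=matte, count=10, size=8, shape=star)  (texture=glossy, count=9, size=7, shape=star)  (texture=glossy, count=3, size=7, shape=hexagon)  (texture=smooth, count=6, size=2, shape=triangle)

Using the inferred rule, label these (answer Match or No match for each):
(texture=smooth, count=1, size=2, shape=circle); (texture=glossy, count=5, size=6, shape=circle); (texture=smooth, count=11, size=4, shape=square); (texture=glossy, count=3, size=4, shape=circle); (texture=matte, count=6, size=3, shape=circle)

No match, No match, Match, No match, No match

The classifier is using: shape is square.
(texture=smooth, count=1, size=2, shape=circle) → shape is circle → No match.
(texture=glossy, count=5, size=6, shape=circle) → shape is circle → No match.
(texture=smooth, count=11, size=4, shape=square) → shape is square → Match.
(texture=glossy, count=3, size=4, shape=circle) → shape is circle → No match.
(texture=matte, count=6, size=3, shape=circle) → shape is circle → No match.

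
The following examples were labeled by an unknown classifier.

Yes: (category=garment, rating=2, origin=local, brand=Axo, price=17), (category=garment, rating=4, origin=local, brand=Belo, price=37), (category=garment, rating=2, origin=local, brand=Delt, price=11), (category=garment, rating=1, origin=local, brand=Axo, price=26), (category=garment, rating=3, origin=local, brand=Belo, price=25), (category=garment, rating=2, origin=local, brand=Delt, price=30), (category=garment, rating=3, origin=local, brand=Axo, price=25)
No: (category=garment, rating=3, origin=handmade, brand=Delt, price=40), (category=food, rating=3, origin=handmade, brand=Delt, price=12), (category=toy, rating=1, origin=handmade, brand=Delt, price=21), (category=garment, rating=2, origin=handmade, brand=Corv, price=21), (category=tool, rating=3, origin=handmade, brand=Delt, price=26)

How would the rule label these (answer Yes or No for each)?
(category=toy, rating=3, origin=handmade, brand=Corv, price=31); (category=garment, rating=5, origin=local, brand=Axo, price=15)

No, Yes

The common property of the 'Yes' items is: origin is local. No 'No' item has it.
(category=toy, rating=3, origin=handmade, brand=Corv, price=31) — origin is handmade, hence No. (category=garment, rating=5, origin=local, brand=Axo, price=15) — origin is local, hence Yes.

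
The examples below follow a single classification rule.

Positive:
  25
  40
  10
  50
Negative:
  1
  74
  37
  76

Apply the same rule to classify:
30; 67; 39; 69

The rule appears to be: multiple of 5.
30: 30 = 5·6, qualifies → Positive. 67: 67 = 5·13 + 2, does not pass → Negative. 39: 39 = 5·7 + 4, does not pass → Negative. 69: 69 = 5·13 + 4, does not pass → Negative.

Positive, Negative, Negative, Negative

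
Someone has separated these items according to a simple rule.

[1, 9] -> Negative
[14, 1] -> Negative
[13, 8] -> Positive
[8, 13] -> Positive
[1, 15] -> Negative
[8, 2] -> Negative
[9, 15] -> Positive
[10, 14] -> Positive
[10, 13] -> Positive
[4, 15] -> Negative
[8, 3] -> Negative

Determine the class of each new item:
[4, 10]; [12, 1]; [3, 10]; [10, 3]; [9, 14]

The pattern is that an item is 'Positive' exactly when: sum ≥ 21.
[4, 10] → 4+10 = 14 → Negative.
[12, 1] → 12+1 = 13 → Negative.
[3, 10] → 3+10 = 13 → Negative.
[10, 3] → 10+3 = 13 → Negative.
[9, 14] → 9+14 = 23 → Positive.

Negative, Negative, Negative, Negative, Positive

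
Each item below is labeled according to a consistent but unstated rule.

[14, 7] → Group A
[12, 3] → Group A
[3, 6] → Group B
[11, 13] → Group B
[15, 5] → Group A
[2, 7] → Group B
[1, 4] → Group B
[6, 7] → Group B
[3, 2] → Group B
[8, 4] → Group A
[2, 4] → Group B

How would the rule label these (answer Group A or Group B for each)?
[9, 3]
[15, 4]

All 'Group A' examples share one property — first > second AND sum ≥ 6 — and every 'Group B' example lacks it.
Group A: [9, 3], since 9 > 3, 9+3 = 12.
Group A: [15, 4], since 15 > 4, 15+4 = 19.

Group A, Group A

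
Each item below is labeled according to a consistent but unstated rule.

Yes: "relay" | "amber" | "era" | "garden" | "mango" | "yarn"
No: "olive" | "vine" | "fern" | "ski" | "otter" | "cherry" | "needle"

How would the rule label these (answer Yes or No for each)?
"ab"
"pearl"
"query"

Yes, Yes, No

A rule that fits every label: contains 'a' — true of each 'Yes' example, false of each 'No' one.
"ab" — has 'a', hence Yes. "pearl" — has 'a', hence Yes. "query" — no 'a', hence No.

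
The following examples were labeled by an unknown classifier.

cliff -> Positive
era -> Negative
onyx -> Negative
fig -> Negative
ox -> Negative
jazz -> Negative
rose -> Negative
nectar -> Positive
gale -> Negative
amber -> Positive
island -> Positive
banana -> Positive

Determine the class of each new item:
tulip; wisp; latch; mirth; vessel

Positive, Negative, Positive, Positive, Positive

A rule that fits every label: length ≥ 5 — true of each 'Positive' example, false of each 'Negative' one.
tulip → length 5 → Positive. wisp → length 4 → Negative. latch → length 5 → Positive. mirth → length 5 → Positive. vessel → length 6 → Positive.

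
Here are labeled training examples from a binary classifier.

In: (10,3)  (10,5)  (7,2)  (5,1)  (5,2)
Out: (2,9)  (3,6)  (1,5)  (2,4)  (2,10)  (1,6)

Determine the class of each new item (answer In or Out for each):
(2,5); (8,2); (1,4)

A rule that fits every label: first > second — true of each 'In' example, false of each 'Out' one.
(2,5): Out (2 < 5).
(8,2): In (8 > 2).
(1,4): Out (1 < 4).

Out, In, Out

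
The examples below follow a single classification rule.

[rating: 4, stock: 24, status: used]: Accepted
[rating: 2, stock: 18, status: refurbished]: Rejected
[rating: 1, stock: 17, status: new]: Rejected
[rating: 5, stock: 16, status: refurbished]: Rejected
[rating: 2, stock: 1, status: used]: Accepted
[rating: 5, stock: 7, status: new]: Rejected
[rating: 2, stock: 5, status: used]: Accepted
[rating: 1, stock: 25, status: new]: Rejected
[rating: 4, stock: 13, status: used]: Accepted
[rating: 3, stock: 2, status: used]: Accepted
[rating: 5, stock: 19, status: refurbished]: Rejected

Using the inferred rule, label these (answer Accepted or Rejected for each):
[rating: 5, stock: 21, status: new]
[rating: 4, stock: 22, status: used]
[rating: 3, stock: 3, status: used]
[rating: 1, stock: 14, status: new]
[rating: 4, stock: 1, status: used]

A rule that fits every label: status is used — true of each 'Accepted' example, false of each 'Rejected' one.

Rejected, Accepted, Accepted, Rejected, Accepted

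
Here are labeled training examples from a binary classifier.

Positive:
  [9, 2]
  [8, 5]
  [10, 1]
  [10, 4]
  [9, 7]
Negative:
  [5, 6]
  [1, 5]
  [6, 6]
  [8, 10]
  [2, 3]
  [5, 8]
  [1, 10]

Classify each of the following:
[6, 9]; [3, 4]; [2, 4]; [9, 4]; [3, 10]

Negative, Negative, Negative, Positive, Negative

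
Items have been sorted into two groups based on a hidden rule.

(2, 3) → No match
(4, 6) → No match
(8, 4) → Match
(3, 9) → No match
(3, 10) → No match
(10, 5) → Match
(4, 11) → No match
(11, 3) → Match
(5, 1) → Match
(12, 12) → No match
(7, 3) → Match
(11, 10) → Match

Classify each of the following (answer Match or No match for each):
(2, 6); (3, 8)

One predicate separates the groups cleanly: first > second.
(2, 6): No match (2 < 6). (3, 8): No match (3 < 8).

No match, No match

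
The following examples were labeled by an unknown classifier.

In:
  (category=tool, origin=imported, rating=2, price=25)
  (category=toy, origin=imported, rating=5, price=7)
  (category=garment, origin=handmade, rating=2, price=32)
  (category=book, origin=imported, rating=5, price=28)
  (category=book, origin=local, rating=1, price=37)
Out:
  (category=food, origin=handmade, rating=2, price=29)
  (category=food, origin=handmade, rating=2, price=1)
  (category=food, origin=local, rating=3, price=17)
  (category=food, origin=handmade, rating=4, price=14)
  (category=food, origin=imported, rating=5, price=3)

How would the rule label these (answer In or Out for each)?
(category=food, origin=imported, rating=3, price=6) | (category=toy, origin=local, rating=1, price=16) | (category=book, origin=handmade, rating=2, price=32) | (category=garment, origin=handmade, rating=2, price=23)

Out, In, In, In

The rule appears to be: category is not food.
(category=food, origin=imported, rating=3, price=6): category is food, lacks this property → Out.
(category=toy, origin=local, rating=1, price=16): category is toy, matches → In.
(category=book, origin=handmade, rating=2, price=32): category is book, matches → In.
(category=garment, origin=handmade, rating=2, price=23): category is garment, matches → In.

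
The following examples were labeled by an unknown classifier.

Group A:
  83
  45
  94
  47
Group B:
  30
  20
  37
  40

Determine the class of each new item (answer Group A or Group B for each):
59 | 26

The common property of the 'Group A' items is: at least 45. No 'Group B' item has it.
59: 59 ≥ 45, matches → Group A. 26: 26 < 45, doesn't match → Group B.

Group A, Group B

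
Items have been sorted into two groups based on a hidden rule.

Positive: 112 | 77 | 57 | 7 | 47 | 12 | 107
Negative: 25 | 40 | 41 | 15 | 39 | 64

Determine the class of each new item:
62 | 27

Positive, Positive

The pattern is that an item is 'Positive' exactly when: ≡ 2 (mod 5).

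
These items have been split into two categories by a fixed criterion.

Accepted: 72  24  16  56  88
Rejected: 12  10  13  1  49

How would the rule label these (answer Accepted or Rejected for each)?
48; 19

Every 'Accepted' example satisfies: multiple of 8. None of the 'Rejected' examples do.
48 → 48 = 8·6 → Accepted.
19 → 19 = 8·2 + 3 → Rejected.

Accepted, Rejected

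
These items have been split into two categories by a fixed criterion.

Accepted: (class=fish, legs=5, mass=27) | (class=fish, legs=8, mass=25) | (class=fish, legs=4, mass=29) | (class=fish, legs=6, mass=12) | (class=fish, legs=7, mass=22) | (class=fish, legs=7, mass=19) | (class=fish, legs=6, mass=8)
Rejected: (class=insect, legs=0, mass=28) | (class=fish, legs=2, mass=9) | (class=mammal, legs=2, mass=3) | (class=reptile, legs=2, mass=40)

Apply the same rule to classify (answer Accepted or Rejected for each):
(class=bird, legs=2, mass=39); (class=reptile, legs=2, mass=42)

Rejected, Rejected

One predicate separates the groups cleanly: legs ≥ 4.
(class=bird, legs=2, mass=39) → legs = 2 → Rejected. (class=reptile, legs=2, mass=42) → legs = 2 → Rejected.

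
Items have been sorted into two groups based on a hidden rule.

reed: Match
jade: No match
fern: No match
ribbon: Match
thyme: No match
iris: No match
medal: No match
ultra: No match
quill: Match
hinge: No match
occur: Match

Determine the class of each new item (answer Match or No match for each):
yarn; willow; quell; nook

No match, Match, Match, Match

The common property of the 'Match' items is: has a double letter. No 'No match' item has it.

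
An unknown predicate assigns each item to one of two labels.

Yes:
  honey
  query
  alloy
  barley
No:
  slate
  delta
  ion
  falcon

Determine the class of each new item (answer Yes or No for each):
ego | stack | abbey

Rule: contains 'y'. This holds for each 'Yes' example and fails for each 'No' one.
No: ego, since no 'y'.
No: stack, since no 'y'.
Yes: abbey, since has 'y'.

No, No, Yes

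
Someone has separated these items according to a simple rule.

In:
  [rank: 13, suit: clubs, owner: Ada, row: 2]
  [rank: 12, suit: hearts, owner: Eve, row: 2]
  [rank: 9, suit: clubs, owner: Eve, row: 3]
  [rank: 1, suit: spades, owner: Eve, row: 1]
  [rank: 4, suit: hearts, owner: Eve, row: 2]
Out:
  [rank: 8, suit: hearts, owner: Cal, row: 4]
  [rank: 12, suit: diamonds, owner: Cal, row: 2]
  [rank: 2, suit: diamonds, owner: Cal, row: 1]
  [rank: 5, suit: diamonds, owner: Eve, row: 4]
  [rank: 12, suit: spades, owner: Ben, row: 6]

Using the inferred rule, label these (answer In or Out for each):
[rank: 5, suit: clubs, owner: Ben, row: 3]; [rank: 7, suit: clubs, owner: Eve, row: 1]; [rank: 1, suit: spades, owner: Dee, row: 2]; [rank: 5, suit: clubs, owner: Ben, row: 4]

A rule that fits every label: owner is not Cal AND row ≤ 3 — true of each 'In' example, false of each 'Out' one.
[rank: 5, suit: clubs, owner: Ben, row: 3]: owner is Ben, row = 3, qualifies → In.
[rank: 7, suit: clubs, owner: Eve, row: 1]: owner is Eve, row = 1, qualifies → In.
[rank: 1, suit: spades, owner: Dee, row: 2]: owner is Dee, row = 2, qualifies → In.
[rank: 5, suit: clubs, owner: Ben, row: 4]: owner is Ben, row = 4, lacks this property → Out.

In, In, In, Out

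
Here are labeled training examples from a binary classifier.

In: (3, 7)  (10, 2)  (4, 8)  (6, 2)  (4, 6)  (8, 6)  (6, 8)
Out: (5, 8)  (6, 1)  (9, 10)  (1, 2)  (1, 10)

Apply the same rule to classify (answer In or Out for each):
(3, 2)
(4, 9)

The rule appears to be: sum is even.

Out, Out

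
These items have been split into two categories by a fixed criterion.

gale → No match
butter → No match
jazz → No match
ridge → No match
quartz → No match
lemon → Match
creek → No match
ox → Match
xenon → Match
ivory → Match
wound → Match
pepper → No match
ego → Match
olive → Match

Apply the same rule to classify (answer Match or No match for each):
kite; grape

No match, No match

Looking at the examples, the only property every 'Match' case has and every 'No match' case lacks is: contains 'o'.
No match: kite, since no 'o'. No match: grape, since no 'o'.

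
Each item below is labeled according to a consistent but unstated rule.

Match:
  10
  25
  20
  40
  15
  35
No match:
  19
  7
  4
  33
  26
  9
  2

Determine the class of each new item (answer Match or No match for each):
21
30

No match, Match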